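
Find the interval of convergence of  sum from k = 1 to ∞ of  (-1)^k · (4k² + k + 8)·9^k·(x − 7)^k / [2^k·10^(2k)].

(-137/9, 263/9)

The ratio of consecutive coefficients is [(4(k+1)² + (k+1) + 8)/(4k² + k + 8)] · 9/(2·100) → 9/200.
The series converges when 9/200 · |x − 7| < 1, giving R = 200/9.
When x = 263/9, the terms do not tend to 0, so the series diverges.
At x = -137/9: the k-th term does not approach 0; divergence by the term test.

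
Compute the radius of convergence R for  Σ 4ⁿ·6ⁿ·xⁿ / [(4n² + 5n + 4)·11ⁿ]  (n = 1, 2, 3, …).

By the ratio test, |a_{n+1}/a_n| = [(4n² + 5n + 4)/(4(n+1)² + 5(n+1) + 4)] · 4·6/11 → 24/11.
The series converges when 24/11 · |x| < 1, giving R = 11/24.

R = 11/24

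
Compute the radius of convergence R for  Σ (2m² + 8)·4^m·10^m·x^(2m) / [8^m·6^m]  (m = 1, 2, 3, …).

The ratio of consecutive coefficients is [(2(m+1)² + 8)/(2m² + 8)] · 4·10/(8·6) → 5/6.
Writing y = x², the series in y has radius 6/5, so |x| < √(6/5) and R = √30/5.

R = √30/5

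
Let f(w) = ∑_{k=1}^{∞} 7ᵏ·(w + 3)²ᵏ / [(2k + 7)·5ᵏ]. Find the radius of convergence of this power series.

R = √35/7

Apply the ratio test: |a_{k+1}| / |a_k| = [(2k + 7)/(2(k+1) + 7)] · 7/5, which tends to 7/5 as k → ∞.
Successive powers of (w + 3) differ by 2, so the series converges when |w + 3|² · 7/5 < 1, i.e. |w + 3| < √(5/7). So R = √35/7.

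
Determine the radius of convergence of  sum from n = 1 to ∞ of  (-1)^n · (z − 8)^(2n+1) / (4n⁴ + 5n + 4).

R = 1

The ratio of consecutive coefficients is (4n⁴ + 5n + 4)/(4(n+1)⁴ + 5(n+1) + 4) → 1.
Since the exponent of (z − 8) increases by 2 each term, convergence requires |z − 8|² < 1, hence R = 1.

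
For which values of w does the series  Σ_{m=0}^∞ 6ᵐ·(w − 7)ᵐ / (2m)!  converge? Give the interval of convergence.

(−∞, ∞)

Ratio test: |a_{m+1}/a_m| = 6 · 1/[(2m+1)·(2m+2)] → 0 as m → ∞.
Since the limit is 0 < 1 for every w, the series converges on all of ℝ and R = ∞.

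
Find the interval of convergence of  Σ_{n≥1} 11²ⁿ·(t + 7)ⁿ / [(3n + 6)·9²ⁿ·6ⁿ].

Apply the ratio test: |a_{n+1}| / |a_n| = [(3n + 6)/(3(n+1) + 6)] · 121/(81·6), which tends to 121/486 as n → ∞.
Hence the series converges for |t + 7| < 1/(121/486) = 486/121, so the radius of convergence is 486/121.
Endpoint t = -361/121: the terms behave like c/n; limit comparison with the harmonic series gives divergence.
Check t = -1333/121: convergence follows from the alternating series test (terms decrease monotonically to 0).

[-1333/121, -361/121)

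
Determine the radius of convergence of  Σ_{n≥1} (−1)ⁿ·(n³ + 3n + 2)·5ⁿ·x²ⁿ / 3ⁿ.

R = √15/5

Apply the ratio test: |a_{n+1}| / |a_n| = [((n+1)³ + 3(n+1) + 2)/(n³ + 3n + 2)] · 5/3, which tends to 5/3 as n → ∞.
Since the exponent of x increases by 2 each term, convergence requires |x|² < 3/5, hence R = √15/5.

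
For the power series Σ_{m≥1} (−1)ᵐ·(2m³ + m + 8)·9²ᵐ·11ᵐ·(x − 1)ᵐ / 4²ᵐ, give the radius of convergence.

R = 16/891

By the ratio test, |a_{m+1}/a_m| = [(2(m+1)³ + (m+1) + 8)/(2m³ + m + 8)] · 81·11/16 → 891/16.
The series converges when 891/16 · |x − 1| < 1, giving R = 16/891.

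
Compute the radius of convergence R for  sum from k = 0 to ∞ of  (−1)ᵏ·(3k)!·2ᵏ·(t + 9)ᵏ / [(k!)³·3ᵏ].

The ratio of consecutive coefficients is (3k+1)·(3k+2)·(3k+3)/(k+1)³ · 2/3 → 18.
The series converges when 18 · |t + 9| < 1, giving R = 1/18.

R = 1/18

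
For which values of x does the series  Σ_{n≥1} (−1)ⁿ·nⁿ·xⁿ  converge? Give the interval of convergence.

{0}

Root test: |a_n|^(1/n) = n → ∞.
The root grows without bound, so R = 0 (convergence only at x = 0).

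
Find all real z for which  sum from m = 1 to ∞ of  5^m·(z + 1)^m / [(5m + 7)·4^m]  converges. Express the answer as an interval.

[-9/5, -1/5)

The ratio of consecutive coefficients is [(5m + 7)/(5(m+1) + 7)] · 5/4 → 5/4.
Thus R = 1/(5/4) = 4/5.
At z = -1/5: the terms behave like c/m; limit comparison with the harmonic series gives divergence.
Check z = -9/5: the terms alternate in sign and decrease monotonically to 0 in absolute value (size ~ c/m), so the alternating series test gives convergence.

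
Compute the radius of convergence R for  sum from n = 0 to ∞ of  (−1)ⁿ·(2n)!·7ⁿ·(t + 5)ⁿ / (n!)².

R = 1/28

Apply the ratio test: |a_{n+1}| / |a_n| = (2n+1)·(2n+2)/(n+1)² · 7, which tends to 28 as n → ∞.
The series converges when 28 · |t + 5| < 1, giving R = 1/28.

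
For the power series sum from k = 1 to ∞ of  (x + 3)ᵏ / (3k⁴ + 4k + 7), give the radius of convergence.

R = 1

Ratio test: |a_{k+1}/a_k| = (3k⁴ + 4k + 7)/(3(k+1)⁴ + 4(k+1) + 7) → 1 as k → ∞.
Hence R = 1.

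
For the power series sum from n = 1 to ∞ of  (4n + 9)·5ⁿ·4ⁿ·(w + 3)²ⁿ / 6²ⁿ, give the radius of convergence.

R = 3√5/5

The ratio of consecutive coefficients is [(4(n+1) + 9)/(4n + 9)] · 5·4/36 → 5/9.
Writing y = (w + 3)², the series in y has radius 9/5, so |w + 3| < √(9/5) and R = 3√5/5.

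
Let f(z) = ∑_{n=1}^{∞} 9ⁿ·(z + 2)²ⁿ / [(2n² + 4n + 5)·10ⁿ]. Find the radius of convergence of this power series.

R = √10/3

Apply the ratio test: |a_{n+1}| / |a_n| = [(2n² + 4n + 5)/(2(n+1)² + 4(n+1) + 5)] · 9/10, which tends to 9/10 as n → ∞.
Writing y = (z + 2)², the series in y has radius 10/9, so |z + 2| < √(10/9) and R = √10/3.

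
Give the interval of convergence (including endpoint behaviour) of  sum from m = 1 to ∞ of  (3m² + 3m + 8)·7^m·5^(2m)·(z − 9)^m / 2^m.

(1573/175, 1577/175)

By the ratio test, |a_{m+1}/a_m| = [(3(m+1)² + 3(m+1) + 8)/(3m² + 3m + 8)] · 7·25/2 → 175/2.
Thus R = 1/(175/2) = 2/175.
When z = 1577/175, the m-th term does not approach 0; divergence by the term test.
Endpoint z = 1573/175: the terms have absolute value of order m², which does not tend to 0, so the series diverges by the divergence test.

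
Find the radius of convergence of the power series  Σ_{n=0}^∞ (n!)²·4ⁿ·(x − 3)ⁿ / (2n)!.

Ratio test: |a_{n+1}/a_n| = (n+1)²/[(2n+1)·(2n+2)] · 4 → 1 as n → ∞.
So the series converges when |x − 3| < 1 and diverges when |x − 3| > 1; R = 1.

R = 1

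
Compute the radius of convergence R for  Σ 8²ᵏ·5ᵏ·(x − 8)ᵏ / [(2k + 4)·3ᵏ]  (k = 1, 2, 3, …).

Ratio test: |a_{k+1}/a_k| = [(2k + 4)/(2(k+1) + 4)] · 64·5/3 → 320/3 as k → ∞.
Hence the series converges for |x − 8| < 1/(320/3) = 3/320, so the radius of convergence is 3/320.

R = 3/320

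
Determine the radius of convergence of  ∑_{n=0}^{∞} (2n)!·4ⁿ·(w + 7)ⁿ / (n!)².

R = 1/16

The ratio of consecutive coefficients is (2n+1)·(2n+2)/(n+1)² · 4 → 16.
Hence the series converges for |w + 7| < 1/(16) = 1/16, so the radius of convergence is 1/16.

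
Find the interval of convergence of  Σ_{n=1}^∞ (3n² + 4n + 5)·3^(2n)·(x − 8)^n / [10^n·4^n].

Ratio test: |a_{n+1}/a_n| = [(3(n+1)² + 4(n+1) + 5)/(3n² + 4n + 5)] · 9/(10·4) → 9/40 as n → ∞.
The series converges when 9/40 · |x − 8| < 1, giving R = 40/9.
When x = 112/9, the terms do not tend to 0, so the series diverges.
At x = 32/9: the n-th term does not approach 0; divergence by the term test.

(32/9, 112/9)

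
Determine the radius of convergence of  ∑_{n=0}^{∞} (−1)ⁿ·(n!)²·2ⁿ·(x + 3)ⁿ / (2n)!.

R = 2

Ratio test: |a_{n+1}/a_n| = (n+1)²/[(2n+1)·(2n+2)] · 2 → 1/2 as n → ∞.
Thus R = 1/(1/2) = 2.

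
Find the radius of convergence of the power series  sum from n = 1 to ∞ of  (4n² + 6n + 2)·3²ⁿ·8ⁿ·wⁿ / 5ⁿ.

R = 5/72

By the ratio test, |a_{n+1}/a_n| = [(4(n+1)² + 6(n+1) + 2)/(4n² + 6n + 2)] · 9·8/5 → 72/5.
Hence the series converges for |w| < 1/(72/5) = 5/72, so the radius of convergence is 5/72.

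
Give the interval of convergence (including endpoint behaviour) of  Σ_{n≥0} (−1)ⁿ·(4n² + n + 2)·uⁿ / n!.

Apply the ratio test: |a_{n+1}| / |a_n| = (4(n+1)² + (n+1) + 2)/(4n² + n + 2) · 1/(n+1), which tends to 0 as n → ∞.
The ratio tends to 0 regardless of u, hence R = ∞.

(−∞, ∞)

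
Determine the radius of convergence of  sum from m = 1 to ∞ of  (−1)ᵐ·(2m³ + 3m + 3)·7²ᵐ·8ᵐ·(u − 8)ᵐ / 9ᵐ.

R = 9/392

Ratio test: |a_{m+1}/a_m| = [(2(m+1)³ + 3(m+1) + 3)/(2m³ + 3m + 3)] · 49·8/9 → 392/9 as m → ∞.
Convergence for |u − 8| · 392/9 < 1, i.e. |u − 8| < 9/392. So R = 9/392.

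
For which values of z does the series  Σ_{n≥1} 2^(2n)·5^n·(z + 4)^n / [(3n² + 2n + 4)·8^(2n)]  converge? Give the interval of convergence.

[-36/5, -4/5]

Ratio test: |a_{n+1}/a_n| = [(3n² + 2n + 4)/(3(n+1)² + 2(n+1) + 4)] · 4·5/64 → 5/16 as n → ∞.
Thus R = 1/(5/16) = 16/5.
When z = -4/5, absolute convergence follows by limit comparison with Σ 1/n².
At z = -36/5: absolute convergence follows by limit comparison with Σ 1/n².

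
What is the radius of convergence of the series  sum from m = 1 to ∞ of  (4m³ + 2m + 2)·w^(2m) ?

R = 1

The ratio of consecutive coefficients is (4(m+1)³ + 2(m+1) + 2)/(4m³ + 2m + 2) → 1.
Writing y = w², the series in y has radius 1, so |w| < √(1) = 1 and R = 1.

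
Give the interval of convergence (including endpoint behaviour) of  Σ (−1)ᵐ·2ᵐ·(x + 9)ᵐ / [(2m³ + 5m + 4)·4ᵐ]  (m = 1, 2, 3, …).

[-11, -7]

The ratio of consecutive coefficients is [(2m³ + 5m + 4)/(2(m+1)³ + 5(m+1) + 4)] · 2/4 → 1/2.
Thus R = 1/(1/2) = 2.
At x = -7: absolute convergence follows by limit comparison with Σ 1/m³.
At x = -11: the series is dominated by a constant times Σ 1/m³, which converges (p = 3 > 1).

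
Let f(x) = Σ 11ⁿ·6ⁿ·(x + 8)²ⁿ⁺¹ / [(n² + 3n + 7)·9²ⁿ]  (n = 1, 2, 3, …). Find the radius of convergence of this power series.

By the ratio test, |a_{n+1}/a_n| = [(n² + 3n + 7)/((n+1)² + 3(n+1) + 7)] · 11·6/81 → 22/27.
Since the exponent of (x + 8) increases by 2 each term, convergence requires |x + 8|² < 27/22, hence R = 3√66/22.

R = 3√66/22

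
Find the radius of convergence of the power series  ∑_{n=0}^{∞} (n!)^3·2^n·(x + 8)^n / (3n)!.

Apply the ratio test: |a_{n+1}| / |a_n| = (n+1)³/[(3n+1)·(3n+2)·(3n+3)] · 2, which tends to 2/27 as n → ∞.
The series converges when 2/27 · |x + 8| < 1, giving R = 27/2.

R = 27/2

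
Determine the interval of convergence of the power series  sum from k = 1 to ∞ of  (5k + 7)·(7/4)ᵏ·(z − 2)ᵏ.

(10/7, 18/7)

By the ratio test, |a_{k+1}/a_k| = [(5(k+1) + 7)/(5k + 7)] · 7/4 → 7/4.
Convergence for |z − 2| · 7/4 < 1, i.e. |z − 2| < 4/7. So R = 4/7.
At z = 18/7: the terms have absolute value of order k, which does not tend to 0, so the series diverges by the divergence test.
Check z = 10/7: the k-th term does not approach 0; divergence by the term test.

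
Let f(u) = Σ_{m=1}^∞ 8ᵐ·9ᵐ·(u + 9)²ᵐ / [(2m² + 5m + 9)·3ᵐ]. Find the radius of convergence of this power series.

Ratio test: |a_{m+1}/a_m| = [(2m² + 5m + 9)/(2(m+1)² + 5(m+1) + 9)] · 8·9/3 → 24 as m → ∞.
Successive powers of (u + 9) differ by 2, so the series converges when |u + 9|² · 24 < 1, i.e. |u + 9| < √(1/24). So R = √6/12.

R = √6/12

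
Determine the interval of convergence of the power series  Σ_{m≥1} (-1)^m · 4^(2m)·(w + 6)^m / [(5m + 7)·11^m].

(-107/16, -85/16]

Ratio test: |a_{m+1}/a_m| = [(5m + 7)/(5(m+1) + 7)] · 16/11 → 16/11 as m → ∞.
The series converges when 16/11 · |w + 6| < 1, giving R = 11/16.
At w = -85/16: convergence follows from the alternating series test (terms decrease monotonically to 0).
At w = -107/16: the terms behave like c/m; limit comparison with the harmonic series gives divergence.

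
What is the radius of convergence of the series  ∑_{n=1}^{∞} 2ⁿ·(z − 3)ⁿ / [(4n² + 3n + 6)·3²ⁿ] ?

The ratio of consecutive coefficients is [(4n² + 3n + 6)/(4(n+1)² + 3(n+1) + 6)] · 2/9 → 2/9.
Hence the series converges for |z − 3| < 1/(2/9) = 9/2, so the radius of convergence is 9/2.

R = 9/2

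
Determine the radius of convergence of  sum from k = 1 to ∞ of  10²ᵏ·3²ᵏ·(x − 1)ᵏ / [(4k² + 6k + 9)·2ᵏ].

Ratio test: |a_{k+1}/a_k| = [(4k² + 6k + 9)/(4(k+1)² + 6(k+1) + 9)] · 100·9/2 → 450 as k → ∞.
Thus R = 1/(450) = 1/450.

R = 1/450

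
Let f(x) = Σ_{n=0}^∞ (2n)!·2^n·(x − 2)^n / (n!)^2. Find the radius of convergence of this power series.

R = 1/8

Apply the ratio test: |a_{n+1}| / |a_n| = (2n+1)·(2n+2)/(n+1)² · 2, which tends to 8 as n → ∞.
Hence the series converges for |x − 2| < 1/(8) = 1/8, so the radius of convergence is 1/8.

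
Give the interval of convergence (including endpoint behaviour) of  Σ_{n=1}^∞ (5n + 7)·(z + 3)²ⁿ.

(-4, -2)

Ratio test: |a_{n+1}/a_n| = (5(n+1) + 7)/(5n + 7) → 1 as n → ∞.
Writing y = (z + 3)², the series in y has radius 1, so |z + 3| < √(1) = 1 and R = 1.
Check z = -2: the terms do not tend to 0, so the series diverges.
Check z = -4: the terms have absolute value of order n, which does not tend to 0, so the series diverges by the divergence test.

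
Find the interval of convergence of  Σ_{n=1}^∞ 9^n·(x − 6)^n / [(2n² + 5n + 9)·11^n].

[43/9, 65/9]

By the ratio test, |a_{n+1}/a_n| = [(2n² + 5n + 9)/(2(n+1)² + 5(n+1) + 9)] · 9/11 → 9/11.
The series converges when 9/11 · |x − 6| < 1, giving R = 11/9.
Check x = 65/9: the terms are on the order of 1/n², so the series converges absolutely by comparison with the p-series (p = 2 > 1).
When x = 43/9, absolute convergence follows by limit comparison with Σ 1/n².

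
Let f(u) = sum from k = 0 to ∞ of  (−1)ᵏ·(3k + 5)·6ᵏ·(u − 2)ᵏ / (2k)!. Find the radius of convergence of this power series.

By the ratio test, |a_{k+1}/a_k| = (3(k+1) + 5)/(3k + 5) · 6 · 1/[(2k+1)·(2k+2)] → 0.
The ratio tends to 0 regardless of u, hence R = ∞.

R = ∞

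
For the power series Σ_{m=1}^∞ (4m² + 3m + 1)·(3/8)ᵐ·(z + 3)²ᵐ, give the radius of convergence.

Apply the ratio test: |a_{m+1}| / |a_m| = [(4(m+1)² + 3(m+1) + 1)/(4m² + 3m + 1)] · 3/8, which tends to 3/8 as m → ∞.
Since the exponent of (z + 3) increases by 2 each term, convergence requires |z + 3|² < 8/3, hence R = 2√6/3.

R = 2√6/3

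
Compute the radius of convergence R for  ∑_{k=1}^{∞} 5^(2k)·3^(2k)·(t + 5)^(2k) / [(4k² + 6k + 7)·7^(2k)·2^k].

R = 7√2/15

By the ratio test, |a_{k+1}/a_k| = [(4k² + 6k + 7)/(4(k+1)² + 6(k+1) + 7)] · 25·9/(49·2) → 225/98.
Since the exponent of (t + 5) increases by 2 each term, convergence requires |t + 5|² < 98/225, hence R = 7√2/15.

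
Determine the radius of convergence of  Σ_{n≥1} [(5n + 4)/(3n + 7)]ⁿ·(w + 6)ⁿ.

R = 3/5

By the Cauchy root test, |a_n|^(1/n) = (5n + 4)/(3n + 7) → 5/3.
Thus R = 1/(5/3) = 3/5.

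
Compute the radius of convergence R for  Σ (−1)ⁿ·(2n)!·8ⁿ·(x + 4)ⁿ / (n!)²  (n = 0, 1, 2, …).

R = 1/32

The ratio of consecutive coefficients is (2n+1)·(2n+2)/(n+1)² · 8 → 32.
The series converges when 32 · |x + 4| < 1, giving R = 1/32.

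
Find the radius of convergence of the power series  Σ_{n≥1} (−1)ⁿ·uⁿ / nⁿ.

By the Cauchy root test, |a_n|^(1/n) = 1/n → 0.
The limit is 0 for every u, so R = ∞.

R = ∞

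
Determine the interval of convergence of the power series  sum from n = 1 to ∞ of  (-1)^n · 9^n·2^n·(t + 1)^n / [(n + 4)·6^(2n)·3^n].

(-7, 5]

The ratio of consecutive coefficients is [(n + 4)/((n+1) + 4)] · 9·2/(36·3) → 1/6.
The series converges when 1/6 · |t + 1| < 1, giving R = 6.
When t = 5, convergence follows from the alternating series test (terms decrease monotonically to 0).
Endpoint t = -7: the terms behave like c/n; limit comparison with the harmonic series gives divergence.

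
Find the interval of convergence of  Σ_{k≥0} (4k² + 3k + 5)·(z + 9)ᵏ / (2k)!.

By the ratio test, |a_{k+1}/a_k| = (4(k+1)² + 3(k+1) + 5)/(4k² + 3k + 5) · 1/[(2k+1)·(2k+2)] → 0.
The ratio tends to 0 regardless of z, hence R = ∞.

(−∞, ∞)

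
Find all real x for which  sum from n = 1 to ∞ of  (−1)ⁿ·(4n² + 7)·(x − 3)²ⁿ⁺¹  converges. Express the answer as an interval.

Ratio test: |a_{n+1}/a_n| = (4(n+1)² + 7)/(4n² + 7) → 1 as n → ∞.
Successive powers of (x − 3) differ by 2, so the series converges when |x − 3|² · 1 < 1, i.e. |x − 3| < √(1) = 1. So R = 1.
At x = 4: the terms do not tend to 0, so the series diverges.
At x = 2: the terms have absolute value of order n², which does not tend to 0, so the series diverges by the divergence test.

(2, 4)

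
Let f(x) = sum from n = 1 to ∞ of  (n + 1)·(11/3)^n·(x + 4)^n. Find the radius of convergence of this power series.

R = 3/11

By the ratio test, |a_{n+1}/a_n| = [((n+1) + 1)/(n + 1)] · 11/3 → 11/3.
The series converges when 11/3 · |x + 4| < 1, giving R = 3/11.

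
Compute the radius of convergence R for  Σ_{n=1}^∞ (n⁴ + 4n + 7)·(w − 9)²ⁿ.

Ratio test: |a_{n+1}/a_n| = ((n+1)⁴ + 4(n+1) + 7)/(n⁴ + 4n + 7) → 1 as n → ∞.
Successive powers of (w − 9) differ by 2, so the series converges when |w − 9|² · 1 < 1, i.e. |w − 9| < √(1) = 1. So R = 1.

R = 1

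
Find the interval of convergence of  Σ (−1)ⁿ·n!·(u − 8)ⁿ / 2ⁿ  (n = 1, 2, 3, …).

{8}

Apply the ratio test: |a_{n+1}| / |a_n| = (n+1) · 1/2, which tends to ∞ as n → ∞.
Since the ratio → ∞, the series diverges for every u ≠ 8, and R = 0.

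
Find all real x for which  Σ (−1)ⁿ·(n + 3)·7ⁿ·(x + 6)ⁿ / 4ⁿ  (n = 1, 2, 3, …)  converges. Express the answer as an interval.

The ratio of consecutive coefficients is [((n+1) + 3)/(n + 3)] · 7/4 → 7/4.
Hence the series converges for |x + 6| < 1/(7/4) = 4/7, so the radius of convergence is 4/7.
Check x = -38/7: the n-th term does not approach 0; divergence by the term test.
At x = -46/7: the terms do not tend to 0, so the series diverges.

(-46/7, -38/7)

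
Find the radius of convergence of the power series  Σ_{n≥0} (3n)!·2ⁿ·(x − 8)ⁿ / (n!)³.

Ratio test: |a_{n+1}/a_n| = (3n+1)·(3n+2)·(3n+3)/(n+1)³ · 2 → 54 as n → ∞.
The series converges when 54 · |x − 8| < 1, giving R = 1/54.

R = 1/54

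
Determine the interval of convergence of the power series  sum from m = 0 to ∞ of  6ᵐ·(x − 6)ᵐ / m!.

By the ratio test, |a_{m+1}/a_m| = 6 · 1/(m+1) → 0.
Since the limit is 0 < 1 for every x, the series converges on all of ℝ and R = ∞.

(−∞, ∞)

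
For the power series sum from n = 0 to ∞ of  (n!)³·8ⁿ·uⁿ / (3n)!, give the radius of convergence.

Ratio test: |a_{n+1}/a_n| = (n+1)³/[(3n+1)·(3n+2)·(3n+3)] · 8 → 8/27 as n → ∞.
The series converges when 8/27 · |u| < 1, giving R = 27/8.

R = 27/8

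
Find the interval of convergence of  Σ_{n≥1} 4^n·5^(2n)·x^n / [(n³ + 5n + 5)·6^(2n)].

The ratio of consecutive coefficients is [(n³ + 5n + 5)/((n+1)³ + 5(n+1) + 5)] · 4·25/36 → 25/9.
Convergence for |x| · 25/9 < 1, i.e. |x| < 9/25. So R = 9/25.
At x = 9/25: absolute convergence follows by limit comparison with Σ 1/n³.
At x = -9/25: absolute convergence follows by limit comparison with Σ 1/n³.

[-9/25, 9/25]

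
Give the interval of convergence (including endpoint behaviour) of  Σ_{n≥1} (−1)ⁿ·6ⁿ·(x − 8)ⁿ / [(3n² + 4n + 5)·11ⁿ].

[37/6, 59/6]

Ratio test: |a_{n+1}/a_n| = [(3n² + 4n + 5)/(3(n+1)² + 4(n+1) + 5)] · 6/11 → 6/11 as n → ∞.
The series converges when 6/11 · |x − 8| < 1, giving R = 11/6.
Endpoint x = 59/6: the series is dominated by a constant times Σ 1/n², which converges (p = 2 > 1).
Endpoint x = 37/6: absolute convergence follows by limit comparison with Σ 1/n².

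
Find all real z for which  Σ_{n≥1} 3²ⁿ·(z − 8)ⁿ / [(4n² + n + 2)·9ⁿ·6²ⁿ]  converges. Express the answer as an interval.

[-28, 44]

Ratio test: |a_{n+1}/a_n| = [(4n² + n + 2)/(4(n+1)² + (n+1) + 2)] · 9/(9·36) → 1/36 as n → ∞.
Convergence for |z − 8| · 1/36 < 1, i.e. |z − 8| < 36. So R = 36.
When z = 44, absolute convergence follows by limit comparison with Σ 1/n².
Check z = -28: the series is dominated by a constant times Σ 1/n², which converges (p = 2 > 1).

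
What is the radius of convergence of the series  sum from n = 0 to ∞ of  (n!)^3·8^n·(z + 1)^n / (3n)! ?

By the ratio test, |a_{n+1}/a_n| = (n+1)³/[(3n+1)·(3n+2)·(3n+3)] · 8 → 8/27.
Thus R = 1/(8/27) = 27/8.

R = 27/8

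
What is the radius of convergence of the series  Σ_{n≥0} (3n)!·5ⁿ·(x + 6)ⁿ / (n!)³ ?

R = 1/135

Apply the ratio test: |a_{n+1}| / |a_n| = (3n+1)·(3n+2)·(3n+3)/(n+1)³ · 5, which tends to 135 as n → ∞.
Hence the series converges for |x + 6| < 1/(135) = 1/135, so the radius of convergence is 1/135.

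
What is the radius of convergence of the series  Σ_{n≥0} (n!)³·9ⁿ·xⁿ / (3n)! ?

R = 3

Ratio test: |a_{n+1}/a_n| = (n+1)³/[(3n+1)·(3n+2)·(3n+3)] · 9 → 1/3 as n → ∞.
Hence the series converges for |x| < 1/(1/3) = 3, so the radius of convergence is 3.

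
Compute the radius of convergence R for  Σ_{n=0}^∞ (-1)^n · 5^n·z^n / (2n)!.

Apply the ratio test: |a_{n+1}| / |a_n| = 5 · 1/[(2n+1)·(2n+2)], which tends to 0 as n → ∞.
Since the limit is 0 < 1 for every z, the series converges on all of ℝ and R = ∞.

R = ∞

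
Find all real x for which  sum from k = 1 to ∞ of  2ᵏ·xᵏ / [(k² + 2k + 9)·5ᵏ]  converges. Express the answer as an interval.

[-5/2, 5/2]

Ratio test: |a_{k+1}/a_k| = [(k² + 2k + 9)/((k+1)² + 2(k+1) + 9)] · 2/5 → 2/5 as k → ∞.
Convergence for |x| · 2/5 < 1, i.e. |x| < 5/2. So R = 5/2.
Endpoint x = 5/2: the series is dominated by a constant times Σ 1/k², which converges (p = 2 > 1).
Endpoint x = -5/2: the series is dominated by a constant times Σ 1/k², which converges (p = 2 > 1).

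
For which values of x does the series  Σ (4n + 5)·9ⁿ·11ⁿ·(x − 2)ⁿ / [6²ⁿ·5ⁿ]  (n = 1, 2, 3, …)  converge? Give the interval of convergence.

By the ratio test, |a_{n+1}/a_n| = [(4(n+1) + 5)/(4n + 5)] · 9·11/(36·5) → 11/20.
Thus R = 1/(11/20) = 20/11.
When x = 42/11, the terms do not tend to 0, so the series diverges.
At x = 2/11: the terms do not tend to 0, so the series diverges.

(2/11, 42/11)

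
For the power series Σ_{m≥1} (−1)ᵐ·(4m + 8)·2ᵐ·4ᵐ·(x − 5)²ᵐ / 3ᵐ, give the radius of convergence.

R = √6/4

By the ratio test, |a_{m+1}/a_m| = [(4(m+1) + 8)/(4m + 8)] · 2·4/3 → 8/3.
Writing y = (x − 5)², the series in y has radius 3/8, so |x − 5| < √(3/8) and R = √6/4.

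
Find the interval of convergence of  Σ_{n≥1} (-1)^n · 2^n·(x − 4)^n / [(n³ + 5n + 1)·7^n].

[1/2, 15/2]

By the ratio test, |a_{n+1}/a_n| = [(n³ + 5n + 1)/((n+1)³ + 5(n+1) + 1)] · 2/7 → 2/7.
Convergence for |x − 4| · 2/7 < 1, i.e. |x − 4| < 7/2. So R = 7/2.
At x = 15/2: the series is dominated by a constant times Σ 1/n³, which converges (p = 3 > 1).
Endpoint x = 1/2: absolute convergence follows by limit comparison with Σ 1/n³.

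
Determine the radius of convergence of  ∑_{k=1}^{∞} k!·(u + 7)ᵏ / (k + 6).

Apply the ratio test: |a_{k+1}| / |a_k| = (k+1) · (k + 6)/((k+1) + 6), which tends to ∞ as k → ∞.
Since the ratio → ∞, the series diverges for every u ≠ -7, and R = 0.

R = 0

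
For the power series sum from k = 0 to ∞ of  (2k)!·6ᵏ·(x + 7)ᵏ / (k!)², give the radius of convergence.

Apply the ratio test: |a_{k+1}| / |a_k| = (2k+1)·(2k+2)/(k+1)² · 6, which tends to 24 as k → ∞.
Convergence for |x + 7| · 24 < 1, i.e. |x + 7| < 1/24. So R = 1/24.

R = 1/24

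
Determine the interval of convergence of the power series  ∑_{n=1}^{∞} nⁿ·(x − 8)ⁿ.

{8}

Root test: |a_n|^(1/n) = n → ∞.
Since the n-th root of |a_n| is unbounded, the series converges only at x = 8; R = 0.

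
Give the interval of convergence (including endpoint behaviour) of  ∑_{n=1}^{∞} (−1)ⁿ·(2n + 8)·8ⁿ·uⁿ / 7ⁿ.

(-7/8, 7/8)

Apply the ratio test: |a_{n+1}| / |a_n| = [(2(n+1) + 8)/(2n + 8)] · 8/7, which tends to 8/7 as n → ∞.
Convergence for |u| · 8/7 < 1, i.e. |u| < 7/8. So R = 7/8.
At u = 7/8: the terms have absolute value of order n, which does not tend to 0, so the series diverges by the divergence test.
Endpoint u = -7/8: the terms do not tend to 0, so the series diverges.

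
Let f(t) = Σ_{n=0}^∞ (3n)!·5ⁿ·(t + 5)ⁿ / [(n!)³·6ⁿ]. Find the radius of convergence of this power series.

R = 2/45

Apply the ratio test: |a_{n+1}| / |a_n| = (3n+1)·(3n+2)·(3n+3)/(n+1)³ · 5/6, which tends to 45/2 as n → ∞.
Hence the series converges for |t + 5| < 1/(45/2) = 2/45, so the radius of convergence is 2/45.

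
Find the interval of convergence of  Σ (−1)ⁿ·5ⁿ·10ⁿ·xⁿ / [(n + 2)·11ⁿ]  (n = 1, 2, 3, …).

(-11/50, 11/50]

The ratio of consecutive coefficients is [(n + 2)/((n+1) + 2)] · 5·10/11 → 50/11.
Convergence for |x| · 50/11 < 1, i.e. |x| < 11/50. So R = 11/50.
When x = 11/50, the terms alternate in sign and decrease monotonically to 0 in absolute value (size ~ c/n), so the alternating series test gives convergence.
Check x = -11/50: the terms behave like c/n; limit comparison with the harmonic series gives divergence.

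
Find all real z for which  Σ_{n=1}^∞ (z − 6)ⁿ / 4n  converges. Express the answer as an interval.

Apply the ratio test: |a_{n+1}| / |a_n| = 4n/4(n+1), which tends to 1 as n → ∞.
Hence R = 1.
At z = 7: the terms are asymptotic to a nonzero constant times 1/n, so the series diverges by limit comparison with Σ 1/n.
At z = 5: the terms alternate in sign and decrease monotonically to 0 in absolute value (size ~ c/n), so the alternating series test gives convergence.

[5, 7)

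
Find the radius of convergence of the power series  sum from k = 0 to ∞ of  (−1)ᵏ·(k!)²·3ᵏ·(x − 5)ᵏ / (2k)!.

Apply the ratio test: |a_{k+1}| / |a_k| = (k+1)²/[(2k+1)·(2k+2)] · 3, which tends to 3/4 as k → ∞.
Convergence for |x − 5| · 3/4 < 1, i.e. |x − 5| < 4/3. So R = 4/3.

R = 4/3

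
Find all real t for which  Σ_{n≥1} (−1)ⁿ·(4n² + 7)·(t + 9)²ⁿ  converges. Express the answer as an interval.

By the ratio test, |a_{n+1}/a_n| = (4(n+1)² + 7)/(4n² + 7) → 1.
Since the exponent of (t + 9) increases by 2 each term, convergence requires |t + 9|² < 1, hence R = 1.
When t = -8, the n-th term does not approach 0; divergence by the term test.
At t = -10: the n-th term does not approach 0; divergence by the term test.

(-10, -8)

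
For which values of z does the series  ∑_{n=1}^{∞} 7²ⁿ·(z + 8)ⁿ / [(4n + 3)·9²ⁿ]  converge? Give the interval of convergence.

[-473/49, -311/49)

Ratio test: |a_{n+1}/a_n| = [(4n + 3)/(4(n+1) + 3)] · 49/81 → 49/81 as n → ∞.
Hence the series converges for |z + 8| < 1/(49/81) = 81/49, so the radius of convergence is 81/49.
When z = -311/49, the terms behave like c/n; limit comparison with the harmonic series gives divergence.
Check z = -473/49: the terms alternate in sign and decrease monotonically to 0 in absolute value (size ~ c/n), so the alternating series test gives convergence.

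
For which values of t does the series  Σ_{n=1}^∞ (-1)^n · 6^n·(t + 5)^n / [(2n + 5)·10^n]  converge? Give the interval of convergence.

Apply the ratio test: |a_{n+1}| / |a_n| = [(2n + 5)/(2(n+1) + 5)] · 6/10, which tends to 3/5 as n → ∞.
Convergence for |t + 5| · 3/5 < 1, i.e. |t + 5| < 5/3. So R = 5/3.
When t = -10/3, the terms alternate in sign and decrease monotonically to 0 in absolute value (size ~ c/n), so the alternating series test gives convergence.
Check t = -20/3: comparison with the harmonic series Σ 1/n shows the series diverges.

(-20/3, -10/3]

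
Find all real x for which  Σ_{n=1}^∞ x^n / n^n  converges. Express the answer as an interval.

(−∞, ∞)

By the Cauchy root test, |a_n|^(1/n) = 1/n → 0.
The limit is 0 for every x, so R = ∞.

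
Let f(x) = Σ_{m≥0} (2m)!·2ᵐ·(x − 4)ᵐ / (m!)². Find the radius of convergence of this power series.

Ratio test: |a_{m+1}/a_m| = (2m+1)·(2m+2)/(m+1)² · 2 → 8 as m → ∞.
Hence the series converges for |x − 4| < 1/(8) = 1/8, so the radius of convergence is 1/8.

R = 1/8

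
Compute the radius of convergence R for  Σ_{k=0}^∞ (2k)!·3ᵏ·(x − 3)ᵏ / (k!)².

R = 1/12

Ratio test: |a_{k+1}/a_k| = (2k+1)·(2k+2)/(k+1)² · 3 → 12 as k → ∞.
The series converges when 12 · |x − 3| < 1, giving R = 1/12.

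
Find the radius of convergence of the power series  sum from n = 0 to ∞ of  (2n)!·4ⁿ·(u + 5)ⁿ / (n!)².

R = 1/16

By the ratio test, |a_{n+1}/a_n| = (2n+1)·(2n+2)/(n+1)² · 4 → 16.
Convergence for |u + 5| · 16 < 1, i.e. |u + 5| < 1/16. So R = 1/16.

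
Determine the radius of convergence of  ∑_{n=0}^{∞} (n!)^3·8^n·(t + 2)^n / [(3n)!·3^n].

R = 81/8

Apply the ratio test: |a_{n+1}| / |a_n| = (n+1)³/[(3n+1)·(3n+2)·(3n+3)] · 8/3, which tends to 8/81 as n → ∞.
Hence the series converges for |t + 2| < 1/(8/81) = 81/8, so the radius of convergence is 81/8.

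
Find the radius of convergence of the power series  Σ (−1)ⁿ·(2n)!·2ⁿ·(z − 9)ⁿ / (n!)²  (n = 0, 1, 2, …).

R = 1/8

Apply the ratio test: |a_{n+1}| / |a_n| = (2n+1)·(2n+2)/(n+1)² · 2, which tends to 8 as n → ∞.
Convergence for |z − 9| · 8 < 1, i.e. |z − 9| < 1/8. So R = 1/8.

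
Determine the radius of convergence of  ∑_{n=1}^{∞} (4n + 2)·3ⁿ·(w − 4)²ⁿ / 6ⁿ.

R = √2

Apply the ratio test: |a_{n+1}| / |a_n| = [(4(n+1) + 2)/(4n + 2)] · 3/6, which tends to 1/2 as n → ∞.
Writing y = (w − 4)², the series in y has radius 2, so |w − 4| < √(2) and R = √2.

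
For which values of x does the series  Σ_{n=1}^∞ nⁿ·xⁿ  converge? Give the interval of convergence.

{0}

By the Cauchy root test, |a_n|^(1/n) = n → ∞.
Since the n-th root of |a_n| is unbounded, the series converges only at x = 0; R = 0.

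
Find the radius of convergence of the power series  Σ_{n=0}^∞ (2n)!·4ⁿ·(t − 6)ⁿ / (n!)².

R = 1/16

Ratio test: |a_{n+1}/a_n| = (2n+1)·(2n+2)/(n+1)² · 4 → 16 as n → ∞.
Hence the series converges for |t − 6| < 1/(16) = 1/16, so the radius of convergence is 1/16.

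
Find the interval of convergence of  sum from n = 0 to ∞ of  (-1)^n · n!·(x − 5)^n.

{5}

Apply the ratio test: |a_{n+1}| / |a_n| = (n+1), which tends to ∞ as n → ∞.
Since the ratio → ∞, the series diverges for every x ≠ 5, and R = 0.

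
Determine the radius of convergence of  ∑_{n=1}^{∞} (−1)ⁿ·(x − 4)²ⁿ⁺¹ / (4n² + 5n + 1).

Apply the ratio test: |a_{n+1}| / |a_n| = (4n² + 5n + 1)/(4(n+1)² + 5(n+1) + 1), which tends to 1 as n → ∞.
Successive powers of (x − 4) differ by 2, so the series converges when |x − 4|² · 1 < 1, i.e. |x − 4| < √(1) = 1. So R = 1.

R = 1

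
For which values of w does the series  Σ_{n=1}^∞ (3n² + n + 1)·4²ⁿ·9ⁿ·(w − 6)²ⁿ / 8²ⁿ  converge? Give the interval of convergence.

Ratio test: |a_{n+1}/a_n| = [(3(n+1)² + (n+1) + 1)/(3n² + n + 1)] · 16·9/64 → 9/4 as n → ∞.
Successive powers of (w − 6) differ by 2, so the series converges when |w − 6|² · 9/4 < 1, i.e. |w − 6| < √(4/9) = 2/3. So R = 2/3.
Endpoint w = 20/3: the terms have absolute value of order n², which does not tend to 0, so the series diverges by the divergence test.
When w = 16/3, the terms have absolute value of order n², which does not tend to 0, so the series diverges by the divergence test.

(16/3, 20/3)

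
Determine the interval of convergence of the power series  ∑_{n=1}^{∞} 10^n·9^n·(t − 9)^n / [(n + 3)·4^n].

[403/45, 407/45)

Apply the ratio test: |a_{n+1}| / |a_n| = [(n + 3)/((n+1) + 3)] · 10·9/4, which tends to 45/2 as n → ∞.
The series converges when 45/2 · |t − 9| < 1, giving R = 2/45.
Endpoint t = 407/45: the terms are asymptotic to a nonzero constant times 1/n, so the series diverges by limit comparison with Σ 1/n.
Check t = 403/45: an alternating series whose terms decrease to 0 in absolute value, so it converges by the Leibniz criterion.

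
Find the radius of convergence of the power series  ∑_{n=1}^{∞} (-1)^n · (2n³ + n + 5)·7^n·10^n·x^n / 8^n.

R = 4/35

By the ratio test, |a_{n+1}/a_n| = [(2(n+1)³ + (n+1) + 5)/(2n³ + n + 5)] · 7·10/8 → 35/4.
Thus R = 1/(35/4) = 4/35.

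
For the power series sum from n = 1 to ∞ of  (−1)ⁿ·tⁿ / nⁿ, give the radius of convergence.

Applying the root test, |a_n|^(1/n) = 1/n → 0.
The limit is 0 for every t, so R = ∞.

R = ∞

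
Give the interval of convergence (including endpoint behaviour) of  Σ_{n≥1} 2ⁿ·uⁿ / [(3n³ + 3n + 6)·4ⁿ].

[-2, 2]

Apply the ratio test: |a_{n+1}| / |a_n| = [(3n³ + 3n + 6)/(3(n+1)³ + 3(n+1) + 6)] · 2/4, which tends to 1/2 as n → ∞.
Convergence for |u| · 1/2 < 1, i.e. |u| < 2. So R = 2.
Check u = 2: the series is dominated by a constant times Σ 1/n³, which converges (p = 3 > 1).
When u = -2, the terms are on the order of 1/n³, so the series converges absolutely by comparison with the p-series (p = 3 > 1).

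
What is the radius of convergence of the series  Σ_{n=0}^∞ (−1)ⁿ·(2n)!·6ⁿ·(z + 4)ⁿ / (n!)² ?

Apply the ratio test: |a_{n+1}| / |a_n| = (2n+1)·(2n+2)/(n+1)² · 6, which tends to 24 as n → ∞.
The series converges when 24 · |z + 4| < 1, giving R = 1/24.

R = 1/24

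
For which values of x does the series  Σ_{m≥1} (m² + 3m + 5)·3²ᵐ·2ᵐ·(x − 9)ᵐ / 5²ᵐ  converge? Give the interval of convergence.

(137/18, 187/18)

The ratio of consecutive coefficients is [((m+1)² + 3(m+1) + 5)/(m² + 3m + 5)] · 9·2/25 → 18/25.
The series converges when 18/25 · |x − 9| < 1, giving R = 25/18.
At x = 187/18: the m-th term does not approach 0; divergence by the term test.
Endpoint x = 137/18: the terms do not tend to 0, so the series diverges.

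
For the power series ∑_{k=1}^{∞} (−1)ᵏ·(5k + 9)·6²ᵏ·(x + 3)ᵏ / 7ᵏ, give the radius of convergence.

Ratio test: |a_{k+1}/a_k| = [(5(k+1) + 9)/(5k + 9)] · 36/7 → 36/7 as k → ∞.
The series converges when 36/7 · |x + 3| < 1, giving R = 7/36.

R = 7/36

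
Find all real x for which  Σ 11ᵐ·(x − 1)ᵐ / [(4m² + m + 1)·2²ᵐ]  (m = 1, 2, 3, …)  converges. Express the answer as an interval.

By the ratio test, |a_{m+1}/a_m| = [(4m² + m + 1)/(4(m+1)² + (m+1) + 1)] · 11/4 → 11/4.
Thus R = 1/(11/4) = 4/11.
Check x = 15/11: the series is dominated by a constant times Σ 1/m², which converges (p = 2 > 1).
When x = 7/11, the series is dominated by a constant times Σ 1/m², which converges (p = 2 > 1).

[7/11, 15/11]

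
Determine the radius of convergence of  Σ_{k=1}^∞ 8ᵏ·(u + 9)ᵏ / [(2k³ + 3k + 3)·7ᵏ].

R = 7/8

Ratio test: |a_{k+1}/a_k| = [(2k³ + 3k + 3)/(2(k+1)³ + 3(k+1) + 3)] · 8/7 → 8/7 as k → ∞.
Hence the series converges for |u + 9| < 1/(8/7) = 7/8, so the radius of convergence is 7/8.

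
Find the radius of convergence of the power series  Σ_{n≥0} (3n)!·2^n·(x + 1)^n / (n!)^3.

R = 1/54

The ratio of consecutive coefficients is (3n+1)·(3n+2)·(3n+3)/(n+1)³ · 2 → 54.
The series converges when 54 · |x + 1| < 1, giving R = 1/54.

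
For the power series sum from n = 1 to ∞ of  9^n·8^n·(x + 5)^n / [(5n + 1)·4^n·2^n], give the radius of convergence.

Ratio test: |a_{n+1}/a_n| = [(5n + 1)/(5(n+1) + 1)] · 9·8/(4·2) → 9 as n → ∞.
The series converges when 9 · |x + 5| < 1, giving R = 1/9.

R = 1/9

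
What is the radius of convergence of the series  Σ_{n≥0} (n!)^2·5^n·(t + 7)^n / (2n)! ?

R = 4/5

By the ratio test, |a_{n+1}/a_n| = (n+1)²/[(2n+1)·(2n+2)] · 5 → 5/4.
Convergence for |t + 7| · 5/4 < 1, i.e. |t + 7| < 4/5. So R = 4/5.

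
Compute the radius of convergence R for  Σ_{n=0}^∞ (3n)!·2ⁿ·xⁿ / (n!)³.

Ratio test: |a_{n+1}/a_n| = (3n+1)·(3n+2)·(3n+3)/(n+1)³ · 2 → 54 as n → ∞.
The series converges when 54 · |x| < 1, giving R = 1/54.

R = 1/54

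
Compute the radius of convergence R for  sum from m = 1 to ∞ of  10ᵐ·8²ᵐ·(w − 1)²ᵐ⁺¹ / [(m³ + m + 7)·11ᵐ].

R = √110/80

Apply the ratio test: |a_{m+1}| / |a_m| = [(m³ + m + 7)/((m+1)³ + (m+1) + 7)] · 10·64/11, which tends to 640/11 as m → ∞.
Since the exponent of (w − 1) increases by 2 each term, convergence requires |w − 1|² < 11/640, hence R = √110/80.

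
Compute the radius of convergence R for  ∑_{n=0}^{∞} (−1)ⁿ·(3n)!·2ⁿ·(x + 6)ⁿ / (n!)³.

R = 1/54

The ratio of consecutive coefficients is (3n+1)·(3n+2)·(3n+3)/(n+1)³ · 2 → 54.
Convergence for |x + 6| · 54 < 1, i.e. |x + 6| < 1/54. So R = 1/54.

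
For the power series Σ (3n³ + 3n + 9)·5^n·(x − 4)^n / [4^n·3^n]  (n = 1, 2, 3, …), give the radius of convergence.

R = 12/5

The ratio of consecutive coefficients is [(3(n+1)³ + 3(n+1) + 9)/(3n³ + 3n + 9)] · 5/(4·3) → 5/12.
Thus R = 1/(5/12) = 12/5.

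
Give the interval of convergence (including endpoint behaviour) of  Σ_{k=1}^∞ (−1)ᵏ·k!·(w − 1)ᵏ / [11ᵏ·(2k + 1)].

The ratio of consecutive coefficients is (k+1) · 1/11 · (2k + 1)/(2(k+1) + 1) → ∞.
Since the ratio → ∞, the series diverges for every w ≠ 1, and R = 0.

{1}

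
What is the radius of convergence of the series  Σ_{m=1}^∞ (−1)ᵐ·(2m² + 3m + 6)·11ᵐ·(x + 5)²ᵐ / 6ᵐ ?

R = √66/11

Apply the ratio test: |a_{m+1}| / |a_m| = [(2(m+1)² + 3(m+1) + 6)/(2m² + 3m + 6)] · 11/6, which tends to 11/6 as m → ∞.
Writing y = (x + 5)², the series in y has radius 6/11, so |x + 5| < √(6/11) and R = √66/11.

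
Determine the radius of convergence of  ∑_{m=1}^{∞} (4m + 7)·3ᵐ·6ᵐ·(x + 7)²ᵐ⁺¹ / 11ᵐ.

By the ratio test, |a_{m+1}/a_m| = [(4(m+1) + 7)/(4m + 7)] · 3·6/11 → 18/11.
Since the exponent of (x + 7) increases by 2 each term, convergence requires |x + 7|² < 11/18, hence R = √22/6.

R = √22/6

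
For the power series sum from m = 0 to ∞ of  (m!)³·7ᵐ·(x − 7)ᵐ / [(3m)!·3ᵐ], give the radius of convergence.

Ratio test: |a_{m+1}/a_m| = (m+1)³/[(3m+1)·(3m+2)·(3m+3)] · 7/3 → 7/81 as m → ∞.
Thus R = 1/(7/81) = 81/7.

R = 81/7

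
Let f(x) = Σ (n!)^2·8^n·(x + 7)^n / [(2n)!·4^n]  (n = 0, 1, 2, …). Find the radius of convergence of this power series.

Ratio test: |a_{n+1}/a_n| = (n+1)²/[(2n+1)·(2n+2)] · 8/4 → 1/2 as n → ∞.
Hence the series converges for |x + 7| < 1/(1/2) = 2, so the radius of convergence is 2.

R = 2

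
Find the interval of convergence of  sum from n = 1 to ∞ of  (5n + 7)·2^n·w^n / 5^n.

(-5/2, 5/2)

The ratio of consecutive coefficients is [(5(n+1) + 7)/(5n + 7)] · 2/5 → 2/5.
Hence the series converges for |w| < 1/(2/5) = 5/2, so the radius of convergence is 5/2.
Endpoint w = 5/2: the n-th term does not approach 0; divergence by the term test.
At w = -5/2: the terms do not tend to 0, so the series diverges.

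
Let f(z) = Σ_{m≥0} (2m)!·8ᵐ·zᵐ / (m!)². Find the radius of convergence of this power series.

Ratio test: |a_{m+1}/a_m| = (2m+1)·(2m+2)/(m+1)² · 8 → 32 as m → ∞.
The series converges when 32 · |z| < 1, giving R = 1/32.

R = 1/32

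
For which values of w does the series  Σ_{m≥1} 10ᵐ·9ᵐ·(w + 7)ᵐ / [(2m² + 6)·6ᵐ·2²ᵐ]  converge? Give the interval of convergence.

[-109/15, -101/15]

The ratio of consecutive coefficients is [(2m² + 6)/(2(m+1)² + 6)] · 10·9/(6·4) → 15/4.
Convergence for |w + 7| · 15/4 < 1, i.e. |w + 7| < 4/15. So R = 4/15.
Check w = -101/15: the series is dominated by a constant times Σ 1/m², which converges (p = 2 > 1).
When w = -109/15, the terms are on the order of 1/m², so the series converges absolutely by comparison with the p-series (p = 2 > 1).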